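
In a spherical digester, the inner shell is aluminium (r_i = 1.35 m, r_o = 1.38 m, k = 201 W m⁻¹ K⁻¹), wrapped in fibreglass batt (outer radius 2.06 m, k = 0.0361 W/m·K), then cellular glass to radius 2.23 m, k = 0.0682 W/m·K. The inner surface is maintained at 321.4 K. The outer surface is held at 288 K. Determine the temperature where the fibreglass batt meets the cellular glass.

Series thermal resistances, inner to outer:
  R_aluminium = (1/1.35 − 1/1.38)/(4πk) = 0.01610/(4π·201) = 6.375×10^-6 K/W
  R_fibreglass batt = (1/1.38 − 1/2.06)/(4πk) = 0.2392/(4π·0.0361) = 0.5273 K/W
  R_cellular glass = (1/2.06 − 1/2.23)/(4πk) = 0.03701/(4π·0.0682) = 0.04318 K/W
ΣR = 6.375×10^-6 + 0.5273 + 0.04318 = 0.5705 K/W
Q = ΔT/ΣR = (321.4 K − 288 K)/0.5705 = 58.55 W
From the inner boundary to the fibreglass batt/cellular glass interface, ΣR_partial = 0.5273 K/W.
T_interface = T_in − Q·ΣR_partial = 321.4 K − (58.55)(0.5273) = 290.5 K

T = 290.5 K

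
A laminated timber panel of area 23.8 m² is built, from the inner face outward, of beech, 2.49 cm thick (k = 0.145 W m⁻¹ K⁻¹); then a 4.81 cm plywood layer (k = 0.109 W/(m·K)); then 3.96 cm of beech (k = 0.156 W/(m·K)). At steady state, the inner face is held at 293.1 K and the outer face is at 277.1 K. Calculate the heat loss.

Series thermal resistances, inner to outer:
  R_beech = L/(kA) = 0.0249/(0.145·23.8) = 0.007215 K/W
  R_plywood = L/(kA) = 0.0481/(0.109·23.8) = 0.01854 K/W
  R_beech = L/(kA) = 0.0396/(0.156·23.8) = 0.01067 K/W
ΣR = 0.007215 + 0.01854 + 0.01067 = 0.03642 K/W
Q = ΔT/ΣR = (293.1 K − 277.1 K)/0.03642 = 439 W

Q = 439 W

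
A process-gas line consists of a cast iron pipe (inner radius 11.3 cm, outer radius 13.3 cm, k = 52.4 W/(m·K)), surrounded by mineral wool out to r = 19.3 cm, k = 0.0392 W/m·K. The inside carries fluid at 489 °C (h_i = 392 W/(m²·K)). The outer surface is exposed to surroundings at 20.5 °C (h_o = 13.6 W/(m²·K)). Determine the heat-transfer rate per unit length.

Q' = 297 W/m

Treat each layer as a resistance in series:
  R'_conv,in = 1/(2πr h) = 1/(2π·0.113·392) = 0.003593 m·K/W
  R'_cast iron = ln(0.133/0.113)/(2πk) = 0.1630/(2π·52.4) = 4.950×10^-4 m·K/W
  R'_mineral wool = ln(0.193/0.133)/(2πk) = 0.3723/(2π·0.0392) = 1.512 m·K/W
  R'_conv,out = 1/(2πr h) = 1/(2π·0.193·13.6) = 0.06064 m·K/W
ΣR = 0.003593 + 4.950×10^-4 + 1.512 + 0.06064 = 1.577 m·K/W
Q' = ΔT/ΣR = (489 °C − 20.5 °C)/1.577 = 297 W/m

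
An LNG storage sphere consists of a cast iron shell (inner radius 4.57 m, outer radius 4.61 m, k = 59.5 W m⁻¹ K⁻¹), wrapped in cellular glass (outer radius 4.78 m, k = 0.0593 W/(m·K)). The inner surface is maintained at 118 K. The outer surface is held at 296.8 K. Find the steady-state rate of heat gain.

Resistance network (inner→outer):
  R_cast iron = (1/4.57 − 1/4.61)/(4πk) = 0.001899/(4π·59.5) = 2.539×10^-6 K/W
  R_cellular glass = (1/4.61 − 1/4.78)/(4πk) = 0.007715/(4π·0.0593) = 0.01035 K/W
ΣR = 2.539×10^-6 + 0.01035 = 0.01035 K/W
Q = ΔT/ΣR = (118 K − 296.8 K)/0.01035 = -17300 W
(Negative Q ⇒ heat flows inward; heat gain = 17300 W.)

Q = 17.3 kW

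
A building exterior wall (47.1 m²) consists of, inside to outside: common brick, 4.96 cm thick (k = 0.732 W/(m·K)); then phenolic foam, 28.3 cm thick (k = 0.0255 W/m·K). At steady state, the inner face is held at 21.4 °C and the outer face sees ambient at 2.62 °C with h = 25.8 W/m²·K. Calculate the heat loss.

Treat each layer as a resistance in series:
  R_common brick = L/(kA) = 0.0496/(0.732·47.1) = 0.001439 K/W
  R_phenolic foam = L/(kA) = 0.283/(0.0255·47.1) = 0.2356 K/W
  R_conv,out = 1/(hA) = 1/(25.8·47.1) = 8.229×10^-4 K/W
ΣR = 0.001439 + 0.2356 + 8.229×10^-4 = 0.2379 K/W
Q = ΔT/ΣR = (21.4 °C − 2.62 °C)/0.2379 = 78.9 W

Q = 78.9 W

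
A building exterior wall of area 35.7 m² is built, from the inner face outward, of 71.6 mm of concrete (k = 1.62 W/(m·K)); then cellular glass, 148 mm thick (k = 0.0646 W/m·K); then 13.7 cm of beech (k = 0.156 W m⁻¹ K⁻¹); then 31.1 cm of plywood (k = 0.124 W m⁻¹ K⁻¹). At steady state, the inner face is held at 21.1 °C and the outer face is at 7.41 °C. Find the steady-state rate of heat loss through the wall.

Resistance network (inner→outer):
  R_concrete = L/(kA) = 0.0716/(1.62·35.7) = 0.001238 K/W
  R_cellular glass = L/(kA) = 0.148/(0.0646·35.7) = 0.06417 K/W
  R_beech = L/(kA) = 0.137/(0.156·35.7) = 0.02460 K/W
  R_plywood = L/(kA) = 0.311/(0.124·35.7) = 0.07025 K/W
ΣR = 0.001238 + 0.06417 + 0.02460 + 0.07025 = 0.1603 K/W
Q = ΔT/ΣR = (21.1 °C − 7.41 °C)/0.1603 = 85.4 W

Q = 85.4 W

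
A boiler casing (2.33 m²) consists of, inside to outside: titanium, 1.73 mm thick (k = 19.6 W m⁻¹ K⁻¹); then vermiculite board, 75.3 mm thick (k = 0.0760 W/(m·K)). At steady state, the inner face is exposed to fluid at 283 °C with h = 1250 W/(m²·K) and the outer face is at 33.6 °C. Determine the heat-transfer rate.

Resistance network (inner→outer):
  R_conv,in = 1/(hA) = 1/(1250·2.33) = 3.433×10^-4 K/W
  R_titanium = L/(kA) = 0.00173/(19.6·2.33) = 3.788×10^-5 K/W
  R_vermiculite board = L/(kA) = 0.0753/(0.0760·2.33) = 0.4252 K/W
ΣR = 3.433×10^-4 + 3.788×10^-5 + 0.4252 = 0.4256 K/W
Q = ΔT/ΣR = (283 °C − 33.6 °C)/0.4256 = 586 W

Q = 586 W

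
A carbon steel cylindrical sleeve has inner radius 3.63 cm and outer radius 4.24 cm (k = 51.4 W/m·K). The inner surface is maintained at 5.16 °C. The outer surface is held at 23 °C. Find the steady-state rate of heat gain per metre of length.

Q' = 37.1 kW/m

Q' = 2πk·ΔT/ln(r₂/r₁) = 2π × 51.4 × 17.84 / ln(0.0424/0.0363) = 37100 W/m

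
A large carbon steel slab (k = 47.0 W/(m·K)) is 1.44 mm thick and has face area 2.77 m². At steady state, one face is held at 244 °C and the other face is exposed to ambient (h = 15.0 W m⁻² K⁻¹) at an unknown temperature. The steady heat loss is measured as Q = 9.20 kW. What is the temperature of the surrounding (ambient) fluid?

Series resistances:
  R_carbon steel = L/(kA) = 0.00144/(47.0·2.77) = 1.106×10^-5 K/W
  R_conv,out = 1/(hA) = 1/(15.0·2.77) = 0.02407 K/W
ΣR = 0.02408 K/W
ΔT = Q·ΣR = 9200 × 0.02408 = 221.5 K
Heat flows outward, so T_out = T_in − ΔT = 244 − 221.5 = 22.5 °C

T_out = 22.5 °C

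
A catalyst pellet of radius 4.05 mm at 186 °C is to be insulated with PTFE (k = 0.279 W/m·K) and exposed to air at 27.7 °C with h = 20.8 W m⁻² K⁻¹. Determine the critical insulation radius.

For a sphere, r_cr = 2k_ins/h = 2·0.279/20.8 = 0.0268 m = 2.68 cm

r_cr = 2.68 cm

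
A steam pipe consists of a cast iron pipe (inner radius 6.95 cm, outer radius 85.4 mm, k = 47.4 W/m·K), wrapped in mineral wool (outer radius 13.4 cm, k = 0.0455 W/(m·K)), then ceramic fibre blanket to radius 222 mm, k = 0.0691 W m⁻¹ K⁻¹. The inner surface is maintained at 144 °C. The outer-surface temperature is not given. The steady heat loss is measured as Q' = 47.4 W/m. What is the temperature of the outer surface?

Sum the resistances:
  R'_cast iron = ln(0.0854/0.0695)/(2πk) = 0.2060/(2π·47.4) = 6.918×10^-4 m·K/W
  R'_mineral wool = ln(0.134/0.0854)/(2πk) = 0.4505/(2π·0.0455) = 1.576 m·K/W
  R'_ceramic fibre blanket = ln(0.222/0.134)/(2πk) = 0.5048/(2π·0.0691) = 1.163 m·K/W
ΣR = 2.739 m·K/W
ΔT = Q'·ΣR = 47.4 × 2.739 = 129.8 K
Heat flows outward, so T_out = T_in − ΔT = 144 − 129.8 = 14.2 °C

T_out = 14.2 °C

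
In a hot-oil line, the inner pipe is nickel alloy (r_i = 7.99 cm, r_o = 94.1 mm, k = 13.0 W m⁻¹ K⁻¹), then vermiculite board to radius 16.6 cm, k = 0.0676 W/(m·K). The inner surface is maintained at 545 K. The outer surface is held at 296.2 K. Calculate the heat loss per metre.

Series thermal resistances, inner to outer:
  R'_nickel alloy = ln(0.0941/0.0799)/(2πk) = 0.1636/(2π·13.0) = 0.002003 m·K/W
  R'_vermiculite board = ln(0.166/0.0941)/(2πk) = 0.5676/(2π·0.0676) = 1.336 m·K/W
ΣR = 0.002003 + 1.336 = 1.338 m·K/W
Q' = ΔT/ΣR = (545 K − 296.2 K)/1.338 = 186 W/m

Q' = 186 W/m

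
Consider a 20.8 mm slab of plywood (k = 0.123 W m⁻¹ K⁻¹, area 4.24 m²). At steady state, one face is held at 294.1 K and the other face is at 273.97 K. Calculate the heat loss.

Q = 505 W

Q = kA·ΔT/L = 0.123 × 4.24 × |294.1 K − 273.97 K| / 0.0208 = 505 W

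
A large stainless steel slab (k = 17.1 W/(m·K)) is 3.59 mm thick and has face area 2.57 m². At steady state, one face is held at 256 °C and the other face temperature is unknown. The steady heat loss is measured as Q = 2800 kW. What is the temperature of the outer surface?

Sum the resistances:
  R_stainless steel = L/(kA) = 0.00359/(17.1·2.57) = 8.169×10^-5 K/W
ΣR = 8.169×10^-5 K/W
ΔT = Q·ΣR = 2.80×10^6 × 8.169×10^-5 = 228.7 K
Heat flows outward, so T_out = T_in − ΔT = 256 − 228.7 = 27.3 °C

T_out = 27.3 °C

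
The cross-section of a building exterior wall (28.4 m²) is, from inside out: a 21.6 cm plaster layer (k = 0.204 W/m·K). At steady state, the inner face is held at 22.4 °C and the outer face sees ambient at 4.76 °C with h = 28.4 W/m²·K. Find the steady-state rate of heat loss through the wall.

Resistance network (inner→outer):
  R_plaster = L/(kA) = 0.216/(0.204·28.4) = 0.03728 K/W
  R_conv,out = 1/(hA) = 1/(28.4·28.4) = 0.001240 K/W
ΣR = 0.03728 + 0.001240 = 0.03852 K/W
Q = ΔT/ΣR = (22.4 °C − 4.76 °C)/0.03852 = 458 W

Q = 458 W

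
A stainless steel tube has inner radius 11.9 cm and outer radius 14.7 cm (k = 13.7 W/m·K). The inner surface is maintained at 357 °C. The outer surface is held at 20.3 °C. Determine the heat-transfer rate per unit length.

Q' = 137 kW/m

Q' = 2πk·ΔT/ln(r₂/r₁) = 2π × 13.7 × 336.7 / ln(0.147/0.119) = 1.37×10^5 W/m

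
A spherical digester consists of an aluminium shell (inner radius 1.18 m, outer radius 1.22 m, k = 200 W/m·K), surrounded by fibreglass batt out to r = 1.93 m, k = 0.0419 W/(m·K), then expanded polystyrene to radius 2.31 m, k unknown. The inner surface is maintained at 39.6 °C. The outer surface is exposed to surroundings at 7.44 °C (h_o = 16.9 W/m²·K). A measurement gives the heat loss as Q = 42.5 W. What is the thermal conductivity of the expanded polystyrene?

ΣR = ΔT/Q = |39.6 − 7.44|/42.5 = 0.7567 K/W
Known resistances:
  R_aluminium = (1/1.18 − 1/1.22)/(4πk) = 0.02779/(4π·200) = 1.106×10^-5 K/W
  R_fibreglass batt = (1/1.22 − 1/1.93)/(4πk) = 0.3015/(4π·0.0419) = 0.5727 K/W
  R_conv,out = 1/(4πr²h) = 1/(4π·2.31²·16.9) = 8.824×10^-4 K/W
R_expanded polystyrene = ΣR − ΣR_known = 0.7567 − 0.5736 = 0.1831 K/W
(1/r₁−1/r₂)/(4πk) = 0.1831 ⇒ k = 0.08523/(4π·0.1831) = 0.0370 W/m·K

k = 0.0370 W/m·K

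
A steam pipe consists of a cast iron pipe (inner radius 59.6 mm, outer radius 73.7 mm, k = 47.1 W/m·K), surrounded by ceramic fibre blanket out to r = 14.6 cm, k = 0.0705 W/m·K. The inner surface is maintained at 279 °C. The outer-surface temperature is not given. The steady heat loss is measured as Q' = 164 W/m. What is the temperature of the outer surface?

Sum the resistances:
  R'_cast iron = ln(0.0737/0.0596)/(2πk) = 0.2123/(2π·47.1) = 7.175×10^-4 m·K/W
  R'_ceramic fibre blanket = ln(0.146/0.0737)/(2πk) = 0.6836/(2π·0.0705) = 1.543 m·K/W
ΣR = 1.544 m·K/W
ΔT = Q'·ΣR = 164 × 1.544 = 253.2 K
Heat flows outward, so T_out = T_in − ΔT = 279 − 253.2 = 25.8 °C

T_out = 25.8 °C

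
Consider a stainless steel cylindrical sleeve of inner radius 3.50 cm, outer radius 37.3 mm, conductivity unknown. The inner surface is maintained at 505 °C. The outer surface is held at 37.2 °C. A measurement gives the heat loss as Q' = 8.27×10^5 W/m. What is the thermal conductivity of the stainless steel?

k = 17.9 W/m·K

ΣR = ΔT/Q' = |505 − 37.2|/8.27×10^5 = 5.657×10^-4 m·K/W
ln(r₂/r₁)/(2πk) = 5.657×10^-4 ⇒ k = 0.06365/(2π·5.657×10^-4) = 17.9 W/m·K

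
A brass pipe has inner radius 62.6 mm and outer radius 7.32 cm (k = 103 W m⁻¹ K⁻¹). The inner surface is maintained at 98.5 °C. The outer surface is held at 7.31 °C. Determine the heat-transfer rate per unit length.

Q' = 2πk·ΔT/ln(r₂/r₁) = 2π × 103 × 91.19 / ln(0.0732/0.0626) = 3.77×10^5 W/m

Q' = 377 kW/m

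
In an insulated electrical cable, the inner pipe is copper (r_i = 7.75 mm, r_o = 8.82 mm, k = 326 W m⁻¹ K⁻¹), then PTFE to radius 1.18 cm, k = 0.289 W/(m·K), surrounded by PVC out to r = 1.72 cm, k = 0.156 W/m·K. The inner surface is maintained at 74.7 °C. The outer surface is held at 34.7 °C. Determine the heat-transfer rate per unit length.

Q' = 73.4 W/m

Series thermal resistances, inner to outer:
  R'_copper = ln(0.00882/0.00775)/(2πk) = 0.1293/(2π·326) = 6.314×10^-5 m·K/W
  R'_PTFE = ln(0.0118/0.00882)/(2πk) = 0.2911/(2π·0.289) = 0.1603 m·K/W
  R'_PVC = ln(0.0172/0.0118)/(2πk) = 0.3768/(2π·0.156) = 0.3844 m·K/W
ΣR = 6.314×10^-5 + 0.1603 + 0.3844 = 0.5448 m·K/W
Q' = ΔT/ΣR = (74.7 °C − 34.7 °C)/0.5448 = 73.4 W/m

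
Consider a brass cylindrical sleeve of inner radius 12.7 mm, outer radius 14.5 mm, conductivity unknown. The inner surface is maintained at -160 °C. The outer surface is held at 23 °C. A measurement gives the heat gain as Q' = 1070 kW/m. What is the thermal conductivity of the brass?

ΣR = ΔT/Q' = |-160 − 23|/1.07×10^6 = 1.710×10^-4 m·K/W
ln(r₂/r₁)/(2πk) = 1.710×10^-4 ⇒ k = 0.1325/(2π·1.710×10^-4) = 123 W/m·K

k = 123 W/m·K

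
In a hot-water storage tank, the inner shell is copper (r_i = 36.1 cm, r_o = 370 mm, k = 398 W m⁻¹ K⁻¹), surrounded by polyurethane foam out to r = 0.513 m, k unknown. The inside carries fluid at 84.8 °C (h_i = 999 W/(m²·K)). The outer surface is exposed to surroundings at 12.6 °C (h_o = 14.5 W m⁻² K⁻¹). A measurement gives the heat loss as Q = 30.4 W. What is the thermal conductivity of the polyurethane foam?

ΣR = ΔT/Q = |84.8 − 12.6|/30.4 = 2.375 K/W
Known resistances:
  R_conv,in = 1/(4πr²h) = 1/(4π·0.361²·999) = 6.112×10^-4 K/W
  R_copper = (1/0.361 − 1/0.370)/(4πk) = 0.06738/(4π·398) = 1.347×10^-5 K/W
  R_conv,out = 1/(4πr²h) = 1/(4π·0.513²·14.5) = 0.02085 K/W
R_polyurethane foam = ΣR − ΣR_known = 2.375 − 0.02147 = 2.354 K/W
(1/r₁−1/r₂)/(4πk) = 2.354 ⇒ k = 0.7534/(4π·2.354) = 0.0255 W/m·K

k = 0.0255 W/m·K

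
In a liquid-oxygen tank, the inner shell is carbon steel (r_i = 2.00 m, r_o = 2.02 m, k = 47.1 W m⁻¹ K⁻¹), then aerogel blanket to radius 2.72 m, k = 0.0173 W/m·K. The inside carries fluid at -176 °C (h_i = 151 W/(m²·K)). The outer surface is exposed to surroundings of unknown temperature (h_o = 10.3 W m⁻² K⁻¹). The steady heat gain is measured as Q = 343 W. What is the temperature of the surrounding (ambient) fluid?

T_out = 25.4 °C

Sum the resistances:
  R_conv,in = 1/(4πr²h) = 1/(4π·2.00²·151) = 1.318×10^-4 K/W
  R_carbon steel = (1/2.00 − 1/2.02)/(4πk) = 0.004950/(4π·47.1) = 8.364×10^-6 K/W
  R_aerogel blanket = (1/2.02 − 1/2.72)/(4πk) = 0.1274/(4π·0.0173) = 0.5860 K/W
  R_conv,out = 1/(4πr²h) = 1/(4π·2.72²·10.3) = 0.001044 K/W
ΣR = 0.5872 K/W
ΔT = Q·ΣR = 343 × 0.5872 = 201.4 K
Heat flows inward, so T_out = T_in + ΔT = -176 + 201.4 = 25.4 °C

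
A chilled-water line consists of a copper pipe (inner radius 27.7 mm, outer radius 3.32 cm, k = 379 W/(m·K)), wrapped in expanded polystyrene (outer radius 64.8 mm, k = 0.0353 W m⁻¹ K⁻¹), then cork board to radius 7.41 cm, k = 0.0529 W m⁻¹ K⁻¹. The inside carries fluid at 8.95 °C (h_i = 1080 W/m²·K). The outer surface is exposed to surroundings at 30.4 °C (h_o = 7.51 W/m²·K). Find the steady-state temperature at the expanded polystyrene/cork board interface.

Treat each layer as a resistance in series:
  R'_conv,in = 1/(2πr h) = 1/(2π·0.0277·1080) = 0.005320 m·K/W
  R'_copper = ln(0.0332/0.0277)/(2πk) = 0.1811/(2π·379) = 7.606×10^-5 m·K/W
  R'_expanded polystyrene = ln(0.0648/0.0332)/(2πk) = 0.6688/(2π·0.0353) = 3.015 m·K/W
  R'_cork board = ln(0.0741/0.0648)/(2πk) = 0.1341/(2π·0.0529) = 0.4035 m·K/W
  R'_conv,out = 1/(2πr h) = 1/(2π·0.0741·7.51) = 0.2860 m·K/W
ΣR = 0.005320 + 7.606×10^-5 + 3.015 + 0.4035 + 0.2860 = 3.710 m·K/W
Q' = ΔT/ΣR = (8.95 °C − 30.4 °C)/3.710 = -5.782 W/m
From the inner boundary to the expanded polystyrene/cork board interface, ΣR_partial = 3.020 m·K/W.
T_interface = T_in − Q'·ΣR_partial = 8.95 °C − (-5.782)(3.020) = 26.4 °C

T = 26.4 °C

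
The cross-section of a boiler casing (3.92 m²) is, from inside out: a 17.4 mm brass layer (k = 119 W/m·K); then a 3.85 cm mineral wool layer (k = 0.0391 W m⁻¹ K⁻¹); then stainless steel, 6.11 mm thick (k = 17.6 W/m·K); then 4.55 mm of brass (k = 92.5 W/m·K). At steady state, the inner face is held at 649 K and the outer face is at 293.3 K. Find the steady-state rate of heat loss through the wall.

Q = 1420 W

Resistance network (inner→outer):
  R_brass = L/(kA) = 0.0174/(119·3.92) = 3.730×10^-5 K/W
  R_mineral wool = L/(kA) = 0.0385/(0.0391·3.92) = 0.2512 K/W
  R_stainless steel = L/(kA) = 0.00611/(17.6·3.92) = 8.856×10^-5 K/W
  R_brass = L/(kA) = 0.00455/(92.5·3.92) = 1.255×10^-5 K/W
ΣR = 3.730×10^-5 + 0.2512 + 8.856×10^-5 + 1.255×10^-5 = 0.2513 K/W
Q = ΔT/ΣR = (649 K − 293.3 K)/0.2513 = 1420 W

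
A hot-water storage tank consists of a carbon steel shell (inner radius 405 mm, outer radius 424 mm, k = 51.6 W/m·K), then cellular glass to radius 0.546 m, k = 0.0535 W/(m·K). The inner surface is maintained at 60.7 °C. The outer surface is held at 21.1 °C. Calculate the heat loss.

Resistance network (inner→outer):
  R_carbon steel = (1/0.405 − 1/0.424)/(4πk) = 0.1106/(4π·51.6) = 1.706×10^-4 K/W
  R_cellular glass = (1/0.424 − 1/0.546)/(4πk) = 0.5270/(4π·0.0535) = 0.7839 K/W
ΣR = 1.706×10^-4 + 0.7839 = 0.7841 K/W
Q = ΔT/ΣR = (60.7 °C − 21.1 °C)/0.7841 = 50.5 W

Q = 50.5 W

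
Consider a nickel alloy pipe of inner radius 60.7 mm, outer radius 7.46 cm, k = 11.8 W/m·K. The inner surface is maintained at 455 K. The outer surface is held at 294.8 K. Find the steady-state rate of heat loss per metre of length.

Q' = 2πk·ΔT/ln(r₂/r₁) = 2π × 11.8 × 160.2 / ln(0.0746/0.0607) = 57600 W/m

Q' = 57600 W/m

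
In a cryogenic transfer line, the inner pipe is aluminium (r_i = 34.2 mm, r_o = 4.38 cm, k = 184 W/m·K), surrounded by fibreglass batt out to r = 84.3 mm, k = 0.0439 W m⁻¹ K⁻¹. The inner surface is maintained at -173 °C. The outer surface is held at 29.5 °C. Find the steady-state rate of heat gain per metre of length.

Treat each layer as a resistance in series:
  R'_aluminium = ln(0.0438/0.0342)/(2πk) = 0.2474/(2π·184) = 2.140×10^-4 m·K/W
  R'_fibreglass batt = ln(0.0843/0.0438)/(2πk) = 0.6547/(2π·0.0439) = 2.374 m·K/W
ΣR = 2.140×10^-4 + 2.374 = 2.374 m·K/W
Q' = ΔT/ΣR = (-173 °C − 29.5 °C)/2.374 = -85.3 W/m
(Negative Q' ⇒ heat flows inward; heat gain = 85.3 W/m.)

Q' = 85.3 W/m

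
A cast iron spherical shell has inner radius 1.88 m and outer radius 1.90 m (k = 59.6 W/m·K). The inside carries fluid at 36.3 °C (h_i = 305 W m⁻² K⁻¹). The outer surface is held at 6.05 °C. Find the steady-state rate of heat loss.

Resistance network (inner→outer):
  R_conv,in = 1/(4πr²h) = 1/(4π·1.88²·305) = 7.382×10^-5 K/W
  R_cast iron = (1/1.88 − 1/1.90)/(4πk) = 0.005599/(4π·59.6) = 7.476×10^-6 K/W
ΣR = 7.382×10^-5 + 7.476×10^-6 = 8.130×10^-5 K/W
Q = ΔT/ΣR = (36.3 °C − 6.05 °C)/8.130×10^-5 = 3.72×10^5 W

Q = 372 kW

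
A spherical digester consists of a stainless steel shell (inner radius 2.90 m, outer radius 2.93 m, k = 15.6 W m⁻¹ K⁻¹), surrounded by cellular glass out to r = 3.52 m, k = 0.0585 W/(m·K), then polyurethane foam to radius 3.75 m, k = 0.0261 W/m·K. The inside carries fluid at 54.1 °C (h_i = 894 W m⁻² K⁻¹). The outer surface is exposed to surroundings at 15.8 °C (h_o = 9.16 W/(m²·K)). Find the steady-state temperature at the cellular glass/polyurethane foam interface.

Resistance network (inner→outer):
  R_conv,in = 1/(4πr²h) = 1/(4π·2.90²·894) = 1.058×10^-5 K/W
  R_stainless steel = (1/2.90 − 1/2.93)/(4πk) = 0.003531/(4π·15.6) = 1.801×10^-5 K/W
  R_cellular glass = (1/2.93 − 1/3.52)/(4πk) = 0.05721/(4π·0.0585) = 0.07782 K/W
  R_polyurethane foam = (1/3.52 − 1/3.75)/(4πk) = 0.01742/(4π·0.0261) = 0.05313 K/W
  R_conv,out = 1/(4πr²h) = 1/(4π·3.75²·9.16) = 6.178×10^-4 K/W
ΣR = 1.058×10^-5 + 1.801×10^-5 + 0.07782 + 0.05313 + 6.178×10^-4 = 0.1316 K/W
Q = ΔT/ΣR = (54.1 °C − 15.8 °C)/0.1316 = 291.0 W
From the inner boundary to the cellular glass/polyurethane foam interface, ΣR_partial = 0.07785 K/W.
T_interface = T_in − Q·ΣR_partial = 54.1 °C − (291.0)(0.07785) = 31.4 °C

T = 31.4 °C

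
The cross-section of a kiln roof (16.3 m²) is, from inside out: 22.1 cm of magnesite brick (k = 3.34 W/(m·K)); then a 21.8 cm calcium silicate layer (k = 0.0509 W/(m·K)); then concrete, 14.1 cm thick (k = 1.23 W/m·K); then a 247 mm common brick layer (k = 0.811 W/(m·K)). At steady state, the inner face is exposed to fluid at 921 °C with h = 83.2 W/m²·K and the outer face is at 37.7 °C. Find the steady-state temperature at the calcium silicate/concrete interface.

T = 115 °C

Series thermal resistances, inner to outer:
  R_conv,in = 1/(hA) = 1/(83.2·16.3) = 7.374×10^-4 K/W
  R_magnesite brick = L/(kA) = 0.221/(3.34·16.3) = 0.004059 K/W
  R_calcium silicate = L/(kA) = 0.218/(0.0509·16.3) = 0.2628 K/W
  R_concrete = L/(kA) = 0.141/(1.23·16.3) = 0.007033 K/W
  R_common brick = L/(kA) = 0.247/(0.811·16.3) = 0.01868 K/W
ΣR = 7.374×10^-4 + 0.004059 + 0.2628 + 0.007033 + 0.01868 = 0.2933 K/W
Q = ΔT/ΣR = (921 °C − 37.7 °C)/0.2933 = 3012 W
From the inner boundary to the calcium silicate/concrete interface, ΣR_partial = 0.2676 K/W.
T_interface = T_in − Q·ΣR_partial = 921 °C − (3012)(0.2676) = 115 °C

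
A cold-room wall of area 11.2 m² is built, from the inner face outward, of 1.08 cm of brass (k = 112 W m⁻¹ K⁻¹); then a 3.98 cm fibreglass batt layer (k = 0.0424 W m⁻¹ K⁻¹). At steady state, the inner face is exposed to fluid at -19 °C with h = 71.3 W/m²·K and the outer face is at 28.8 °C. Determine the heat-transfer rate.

Q = 562 W

Resistance network (inner→outer):
  R_conv,in = 1/(hA) = 1/(71.3·11.2) = 0.001252 K/W
  R_brass = L/(kA) = 0.0108/(112·11.2) = 8.610×10^-6 K/W
  R_fibreglass batt = L/(kA) = 0.0398/(0.0424·11.2) = 0.08381 K/W
ΣR = 0.001252 + 8.610×10^-6 + 0.08381 = 0.08507 K/W
Q = ΔT/ΣR = (-19 °C − 28.8 °C)/0.08507 = -562 W
(Negative Q ⇒ heat flows inward; heat gain = 562 W.)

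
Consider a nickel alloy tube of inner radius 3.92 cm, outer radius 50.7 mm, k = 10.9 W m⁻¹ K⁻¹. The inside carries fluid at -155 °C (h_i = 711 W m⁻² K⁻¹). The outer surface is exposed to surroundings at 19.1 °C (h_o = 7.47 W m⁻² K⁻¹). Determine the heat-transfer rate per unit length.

Q' = 405 W/m

Treat each layer as a resistance in series:
  R'_conv,in = 1/(2πr h) = 1/(2π·0.0392·711) = 0.005710 m·K/W
  R'_nickel alloy = ln(0.0507/0.0392)/(2πk) = 0.2572/(2π·10.9) = 0.003756 m·K/W
  R'_conv,out = 1/(2πr h) = 1/(2π·0.0507·7.47) = 0.4202 m·K/W
ΣR = 0.005710 + 0.003756 + 0.4202 = 0.4297 m·K/W
Q' = ΔT/ΣR = (-155 °C − 19.1 °C)/0.4297 = -405 W/m
(Negative Q' ⇒ heat flows inward; heat gain = 405 W/m.)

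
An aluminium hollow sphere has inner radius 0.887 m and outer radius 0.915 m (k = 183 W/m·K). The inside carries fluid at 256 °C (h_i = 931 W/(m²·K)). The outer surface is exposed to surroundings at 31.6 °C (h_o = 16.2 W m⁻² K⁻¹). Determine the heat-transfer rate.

Treat each layer as a resistance in series:
  R_conv,in = 1/(4πr²h) = 1/(4π·0.887²·931) = 1.086×10^-4 K/W
  R_aluminium = (1/0.887 − 1/0.915)/(4πk) = 0.03450/(4π·183) = 1.500×10^-5 K/W
  R_conv,out = 1/(4πr²h) = 1/(4π·0.915²·16.2) = 0.005867 K/W
ΣR = 1.086×10^-4 + 1.500×10^-5 + 0.005867 = 0.005991 K/W
Q = ΔT/ΣR = (256 °C − 31.6 °C)/0.005991 = 37500 W

Q = 37.5 kW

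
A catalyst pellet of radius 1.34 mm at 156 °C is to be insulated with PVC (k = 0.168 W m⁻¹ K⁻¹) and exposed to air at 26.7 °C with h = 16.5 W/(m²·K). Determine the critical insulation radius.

For a sphere, r_cr = 2k_ins/h = 2·0.168/16.5 = 0.0204 m = 2.04 cm

r_cr = 2.04 cm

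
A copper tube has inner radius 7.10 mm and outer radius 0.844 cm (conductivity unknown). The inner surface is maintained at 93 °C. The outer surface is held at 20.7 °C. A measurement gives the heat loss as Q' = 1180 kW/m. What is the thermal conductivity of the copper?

ΣR = ΔT/Q' = |93 − 20.7|/1.18×10^6 = 6.127×10^-5 m·K/W
ln(r₂/r₁)/(2πk) = 6.127×10^-5 ⇒ k = 0.1729/(2π·6.127×10^-5) = 449 W/m·K

k = 449 W/m·K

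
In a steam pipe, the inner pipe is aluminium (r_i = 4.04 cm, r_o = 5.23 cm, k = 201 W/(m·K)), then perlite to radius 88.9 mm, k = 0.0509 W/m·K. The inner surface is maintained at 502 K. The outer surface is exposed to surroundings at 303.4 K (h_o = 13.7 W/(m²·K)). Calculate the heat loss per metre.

Q' = 111 W/m

Treat each layer as a resistance in series:
  R'_aluminium = ln(0.0523/0.0404)/(2πk) = 0.2582/(2π·201) = 2.044×10^-4 m·K/W
  R'_perlite = ln(0.0889/0.0523)/(2πk) = 0.5305/(2π·0.0509) = 1.659 m·K/W
  R'_conv,out = 1/(2πr h) = 1/(2π·0.0889·13.7) = 0.1307 m·K/W
ΣR = 2.044×10^-4 + 1.659 + 0.1307 = 1.790 m·K/W
Q' = ΔT/ΣR = (502 K − 303.4 K)/1.790 = 111 W/m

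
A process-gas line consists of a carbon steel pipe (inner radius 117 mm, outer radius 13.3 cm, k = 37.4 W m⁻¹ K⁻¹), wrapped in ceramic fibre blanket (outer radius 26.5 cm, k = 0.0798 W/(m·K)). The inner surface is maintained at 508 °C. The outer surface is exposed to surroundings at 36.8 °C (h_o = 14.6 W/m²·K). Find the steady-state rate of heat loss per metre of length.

Q' = 333 W/m

Series thermal resistances, inner to outer:
  R'_carbon steel = ln(0.133/0.117)/(2πk) = 0.1282/(2π·37.4) = 5.454×10^-4 m·K/W
  R'_ceramic fibre blanket = ln(0.265/0.133)/(2πk) = 0.6894/(2π·0.0798) = 1.375 m·K/W
  R'_conv,out = 1/(2πr h) = 1/(2π·0.265·14.6) = 0.04114 m·K/W
ΣR = 5.454×10^-4 + 1.375 + 0.04114 = 1.417 m·K/W
Q' = ΔT/ΣR = (508 °C − 36.8 °C)/1.417 = 333 W/m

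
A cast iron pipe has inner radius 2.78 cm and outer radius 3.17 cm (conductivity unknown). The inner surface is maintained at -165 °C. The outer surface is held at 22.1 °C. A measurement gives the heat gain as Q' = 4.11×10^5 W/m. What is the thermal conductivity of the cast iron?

k = 45.9 W/m·K

ΣR = ΔT/Q' = |-165 − 22.1|/4.11×10^5 = 4.552×10^-4 m·K/W
ln(r₂/r₁)/(2πk) = 4.552×10^-4 ⇒ k = 0.1313/(2π·4.552×10^-4) = 45.9 W/m·K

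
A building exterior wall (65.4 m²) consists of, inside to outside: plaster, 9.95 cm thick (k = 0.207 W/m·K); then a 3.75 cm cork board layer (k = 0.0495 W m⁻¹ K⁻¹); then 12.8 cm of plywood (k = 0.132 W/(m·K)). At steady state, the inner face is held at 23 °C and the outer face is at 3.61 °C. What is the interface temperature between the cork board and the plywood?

Treat each layer as a resistance in series:
  R_plaster = L/(kA) = 0.0995/(0.207·65.4) = 0.007350 K/W
  R_cork board = L/(kA) = 0.0375/(0.0495·65.4) = 0.01158 K/W
  R_plywood = L/(kA) = 0.128/(0.132·65.4) = 0.01483 K/W
ΣR = 0.007350 + 0.01158 + 0.01483 = 0.03376 K/W
Q = ΔT/ΣR = (23 °C − 3.61 °C)/0.03376 = 574.3 W
From the inner boundary to the cork board/plywood interface, ΣR_partial = 0.01893 K/W.
T_interface = T_in − Q·ΣR_partial = 23 °C − (574.3)(0.01893) = 12.1 °C

T = 12.1 °C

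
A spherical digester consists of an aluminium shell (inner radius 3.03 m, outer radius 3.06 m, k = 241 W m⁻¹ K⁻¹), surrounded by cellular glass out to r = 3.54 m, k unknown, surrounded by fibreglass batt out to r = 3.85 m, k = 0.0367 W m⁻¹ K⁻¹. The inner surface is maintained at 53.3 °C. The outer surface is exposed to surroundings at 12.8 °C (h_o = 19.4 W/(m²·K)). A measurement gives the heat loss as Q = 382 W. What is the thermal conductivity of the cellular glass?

ΣR = ΔT/Q = |53.3 − 12.8|/382 = 0.1060 K/W
Known resistances:
  R_aluminium = (1/3.03 − 1/3.06)/(4πk) = 0.003236/(4π·241) = 1.068×10^-6 K/W
  R_fibreglass batt = (1/3.54 − 1/3.85)/(4πk) = 0.02275/(4π·0.0367) = 0.04932 K/W
  R_conv,out = 1/(4πr²h) = 1/(4π·3.85²·19.4) = 2.767×10^-4 K/W
R_cellular glass = ΣR − ΣR_known = 0.1060 − 0.04960 = 0.05640 K/W
(1/r₁−1/r₂)/(4πk) = 0.05640 ⇒ k = 0.04431/(4π·0.05640) = 0.0625 W/m·K

k = 0.0625 W/m·K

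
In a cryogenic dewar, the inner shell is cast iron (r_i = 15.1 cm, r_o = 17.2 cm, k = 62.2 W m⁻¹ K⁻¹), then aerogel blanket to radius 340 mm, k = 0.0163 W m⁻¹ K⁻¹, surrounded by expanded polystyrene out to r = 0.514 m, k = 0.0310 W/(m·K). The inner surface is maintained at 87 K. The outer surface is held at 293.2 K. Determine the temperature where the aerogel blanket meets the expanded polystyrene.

Series thermal resistances, inner to outer:
  R_cast iron = (1/0.151 − 1/0.172)/(4πk) = 0.8086/(4π·62.2) = 0.001034 K/W
  R_aerogel blanket = (1/0.172 − 1/0.340)/(4πk) = 2.873/(4π·0.0163) = 14.03 K/W
  R_expanded polystyrene = (1/0.340 − 1/0.514)/(4πk) = 0.9957/(4π·0.0310) = 2.556 K/W
ΣR = 0.001034 + 14.03 + 2.556 = 16.59 K/W
Q = ΔT/ΣR = (87 K − 293.2 K)/16.59 = -12.43 W
From the inner boundary to the aerogel blanket/expanded polystyrene interface, ΣR_partial = 14.03 K/W.
T_interface = T_in − Q·ΣR_partial = 87 K − (-12.43)(14.03) = 261.4 K

T = 261.4 K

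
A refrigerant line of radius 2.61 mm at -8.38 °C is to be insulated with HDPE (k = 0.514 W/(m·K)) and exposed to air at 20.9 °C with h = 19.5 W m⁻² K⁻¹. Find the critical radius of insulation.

r_cr = 2.64 cm

For a cylinder, r_cr = k_ins/h = 0.514/19.5 = 0.0264 m = 2.64 cm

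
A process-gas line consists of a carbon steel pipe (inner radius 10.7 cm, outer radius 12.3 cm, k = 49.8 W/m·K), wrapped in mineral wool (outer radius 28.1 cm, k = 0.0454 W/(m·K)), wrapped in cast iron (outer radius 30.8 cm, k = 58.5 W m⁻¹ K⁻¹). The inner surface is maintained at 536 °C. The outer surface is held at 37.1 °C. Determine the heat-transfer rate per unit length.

Resistance network (inner→outer):
  R'_carbon steel = ln(0.123/0.107)/(2πk) = 0.1394/(2π·49.8) = 4.454×10^-4 m·K/W
  R'_mineral wool = ln(0.281/0.123)/(2πk) = 0.8262/(2π·0.0454) = 2.896 m·K/W
  R'_cast iron = ln(0.308/0.281)/(2πk) = 0.09175/(2π·58.5) = 2.496×10^-4 m·K/W
ΣR = 4.454×10^-4 + 2.896 + 2.496×10^-4 = 2.897 m·K/W
Q' = ΔT/ΣR = (536 °C − 37.1 °C)/2.897 = 172 W/m

Q' = 172 W/m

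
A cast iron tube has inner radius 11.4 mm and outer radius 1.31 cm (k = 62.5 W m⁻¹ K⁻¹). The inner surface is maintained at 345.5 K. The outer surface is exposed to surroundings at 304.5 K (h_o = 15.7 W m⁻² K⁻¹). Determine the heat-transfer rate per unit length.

Series thermal resistances, inner to outer:
  R'_cast iron = ln(0.0131/0.0114)/(2πk) = 0.1390/(2π·62.5) = 3.540×10^-4 m·K/W
  R'_conv,out = 1/(2πr h) = 1/(2π·0.0131·15.7) = 0.7738 m·K/W
ΣR = 3.540×10^-4 + 0.7738 = 0.7742 m·K/W
Q' = ΔT/ΣR = (345.5 K − 304.5 K)/0.7742 = 53.0 W/m

Q' = 53.0 W/m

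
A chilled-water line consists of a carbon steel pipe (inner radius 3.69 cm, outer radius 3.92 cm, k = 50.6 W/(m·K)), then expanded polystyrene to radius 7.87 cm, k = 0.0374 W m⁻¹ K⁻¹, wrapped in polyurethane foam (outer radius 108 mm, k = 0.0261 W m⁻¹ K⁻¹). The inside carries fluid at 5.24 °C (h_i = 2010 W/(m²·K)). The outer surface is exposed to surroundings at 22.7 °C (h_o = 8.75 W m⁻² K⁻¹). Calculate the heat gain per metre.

Q' = 3.45 W/m

Series thermal resistances, inner to outer:
  R'_conv,in = 1/(2πr h) = 1/(2π·0.0369·2010) = 0.002146 m·K/W
  R'_carbon steel = ln(0.0392/0.0369)/(2πk) = 0.06047/(2π·50.6) = 1.902×10^-4 m·K/W
  R'_expanded polystyrene = ln(0.0787/0.0392)/(2πk) = 0.6970/(2π·0.0374) = 2.966 m·K/W
  R'_polyurethane foam = ln(0.108/0.0787)/(2πk) = 0.3165/(2π·0.0261) = 1.930 m·K/W
  R'_conv,out = 1/(2πr h) = 1/(2π·0.108·8.75) = 0.1684 m·K/W
ΣR = 0.002146 + 1.902×10^-4 + 2.966 + 1.930 + 0.1684 = 5.067 m·K/W
Q' = ΔT/ΣR = (5.24 °C − 22.7 °C)/5.067 = -3.45 W/m
(Negative Q' ⇒ heat flows inward; heat gain = 3.45 W/m.)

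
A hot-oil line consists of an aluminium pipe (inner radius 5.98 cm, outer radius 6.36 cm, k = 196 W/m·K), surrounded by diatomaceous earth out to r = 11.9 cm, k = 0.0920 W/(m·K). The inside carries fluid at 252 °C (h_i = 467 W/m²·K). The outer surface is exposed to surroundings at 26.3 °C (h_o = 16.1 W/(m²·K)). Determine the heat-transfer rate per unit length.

Treat each layer as a resistance in series:
  R'_conv,in = 1/(2πr h) = 1/(2π·0.0598·467) = 0.005699 m·K/W
  R'_aluminium = ln(0.0636/0.0598)/(2πk) = 0.06161/(2π·196) = 5.003×10^-5 m·K/W
  R'_diatomaceous earth = ln(0.119/0.0636)/(2πk) = 0.6265/(2π·0.0920) = 1.084 m·K/W
  R'_conv,out = 1/(2πr h) = 1/(2π·0.119·16.1) = 0.08307 m·K/W
ΣR = 0.005699 + 5.003×10^-5 + 1.084 + 0.08307 = 1.173 m·K/W
Q' = ΔT/ΣR = (252 °C − 26.3 °C)/1.173 = 192 W/m

Q' = 192 W/m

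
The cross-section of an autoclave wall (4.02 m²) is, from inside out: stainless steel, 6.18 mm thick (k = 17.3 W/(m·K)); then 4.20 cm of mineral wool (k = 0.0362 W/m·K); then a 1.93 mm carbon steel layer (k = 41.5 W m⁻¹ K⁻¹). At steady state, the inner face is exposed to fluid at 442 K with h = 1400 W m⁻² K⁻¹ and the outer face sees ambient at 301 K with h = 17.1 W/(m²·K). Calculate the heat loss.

Resistance network (inner→outer):
  R_conv,in = 1/(hA) = 1/(1400·4.02) = 1.777×10^-4 K/W
  R_stainless steel = L/(kA) = 0.00618/(17.3·4.02) = 8.886×10^-5 K/W
  R_mineral wool = L/(kA) = 0.0420/(0.0362·4.02) = 0.2886 K/W
  R_carbon steel = L/(kA) = 0.00193/(41.5·4.02) = 1.157×10^-5 K/W
  R_conv,out = 1/(hA) = 1/(17.1·4.02) = 0.01455 K/W
ΣR = 1.777×10^-4 + 8.886×10^-5 + 0.2886 + 1.157×10^-5 + 0.01455 = 0.3034 K/W
Q = ΔT/ΣR = (442 K − 301 K)/0.3034 = 465 W

Q = 465 W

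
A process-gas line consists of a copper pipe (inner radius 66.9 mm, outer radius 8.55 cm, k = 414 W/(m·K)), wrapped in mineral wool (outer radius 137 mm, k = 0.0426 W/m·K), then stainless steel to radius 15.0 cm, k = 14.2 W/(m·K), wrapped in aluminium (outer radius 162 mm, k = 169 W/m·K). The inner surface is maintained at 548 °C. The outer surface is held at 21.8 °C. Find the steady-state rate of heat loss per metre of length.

Q' = 299 W/m

Series thermal resistances, inner to outer:
  R'_copper = ln(0.0855/0.0669)/(2πk) = 0.2453/(2π·414) = 9.431×10^-5 m·K/W
  R'_mineral wool = ln(0.137/0.0855)/(2πk) = 0.4715/(2π·0.0426) = 1.761 m·K/W
  R'_stainless steel = ln(0.150/0.137)/(2πk) = 0.09065/(2π·14.2) = 0.001016 m·K/W
  R'_aluminium = ln(0.162/0.150)/(2πk) = 0.07696/(2π·169) = 7.248×10^-5 m·K/W
ΣR = 9.431×10^-5 + 1.761 + 0.001016 + 7.248×10^-5 = 1.762 m·K/W
Q' = ΔT/ΣR = (548 °C − 21.8 °C)/1.762 = 299 W/m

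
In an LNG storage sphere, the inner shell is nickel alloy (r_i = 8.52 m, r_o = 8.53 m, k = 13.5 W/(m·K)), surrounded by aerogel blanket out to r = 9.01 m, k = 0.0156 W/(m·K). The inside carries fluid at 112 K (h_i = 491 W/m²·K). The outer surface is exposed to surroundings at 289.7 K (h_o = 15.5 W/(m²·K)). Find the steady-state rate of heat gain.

Resistance network (inner→outer):
  R_conv,in = 1/(4πr²h) = 1/(4π·8.52²·491) = 2.233×10^-6 K/W
  R_nickel alloy = (1/8.52 − 1/8.53)/(4πk) = 1.376×10^-4/(4π·13.5) = 8.111×10^-7 K/W
  R_aerogel blanket = (1/8.53 − 1/9.01)/(4πk) = 0.006246/(4π·0.0156) = 0.03186 K/W
  R_conv,out = 1/(4πr²h) = 1/(4π·9.01²·15.5) = 6.324×10^-5 K/W
ΣR = 2.233×10^-6 + 8.111×10^-7 + 0.03186 + 6.324×10^-5 = 0.03193 K/W
Q = ΔT/ΣR = (112 K − 289.7 K)/0.03193 = -5570 W
(Negative Q ⇒ heat flows inward; heat gain = 5570 W.)

Q = 5.57 kW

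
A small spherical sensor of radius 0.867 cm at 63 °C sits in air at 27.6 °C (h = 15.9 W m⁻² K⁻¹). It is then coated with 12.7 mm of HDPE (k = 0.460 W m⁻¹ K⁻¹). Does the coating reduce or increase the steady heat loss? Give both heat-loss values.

Critical radius for a sphere: r_cr = 2k/h = 0.0579 m = 5.79 cm.
Outer radius after coating: r₂ = 0.00867 + 0.0127 = 0.02137 m.
Since r₁ < r_cr and r₂ ≤ r_cr, the coating moves toward the maximum at r_cr — heat loss rises.
Bare: R = 1/(4πr₁²h) = 66.58 K/W; Q = 35.4/66.58 = 0.532 W.
Coated: R = R_cond + R_conv = 22.82 K/W; Q = 35.4/22.82 = 1.55 W.

increases: 0.532 → 1.55 W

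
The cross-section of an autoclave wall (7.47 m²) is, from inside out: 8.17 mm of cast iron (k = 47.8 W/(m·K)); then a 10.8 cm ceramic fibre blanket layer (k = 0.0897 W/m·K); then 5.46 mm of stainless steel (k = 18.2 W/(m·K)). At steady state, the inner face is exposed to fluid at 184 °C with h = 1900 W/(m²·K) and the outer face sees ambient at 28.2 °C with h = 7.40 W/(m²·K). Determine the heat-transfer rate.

Q = 868 W

Series thermal resistances, inner to outer:
  R_conv,in = 1/(hA) = 1/(1900·7.47) = 7.046×10^-5 K/W
  R_cast iron = L/(kA) = 0.00817/(47.8·7.47) = 2.288×10^-5 K/W
  R_ceramic fibre blanket = L/(kA) = 0.108/(0.0897·7.47) = 0.1612 K/W
  R_stainless steel = L/(kA) = 0.00546/(18.2·7.47) = 4.016×10^-5 K/W
  R_conv,out = 1/(hA) = 1/(7.40·7.47) = 0.01809 K/W
ΣR = 7.046×10^-5 + 2.288×10^-5 + 0.1612 + 4.016×10^-5 + 0.01809 = 0.1794 K/W
Q = ΔT/ΣR = (184 °C − 28.2 °C)/0.1794 = 868 W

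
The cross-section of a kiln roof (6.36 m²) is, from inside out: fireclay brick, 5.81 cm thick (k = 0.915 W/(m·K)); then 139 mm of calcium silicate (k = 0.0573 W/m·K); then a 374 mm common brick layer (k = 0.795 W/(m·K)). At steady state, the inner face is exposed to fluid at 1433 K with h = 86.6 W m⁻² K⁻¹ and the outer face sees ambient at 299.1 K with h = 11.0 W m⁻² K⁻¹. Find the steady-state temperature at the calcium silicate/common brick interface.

Resistance network (inner→outer):
  R_conv,in = 1/(hA) = 1/(86.6·6.36) = 0.001816 K/W
  R_fireclay brick = L/(kA) = 0.0581/(0.915·6.36) = 0.009984 K/W
  R_calcium silicate = L/(kA) = 0.139/(0.0573·6.36) = 0.3814 K/W
  R_common brick = L/(kA) = 0.374/(0.795·6.36) = 0.07397 K/W
  R_conv,out = 1/(hA) = 1/(11.0·6.36) = 0.01429 K/W
ΣR = 0.001816 + 0.009984 + 0.3814 + 0.07397 + 0.01429 = 0.4815 K/W
Q = ΔT/ΣR = (1433 K − 299.1 K)/0.4815 = 2355 W
From the inner boundary to the calcium silicate/common brick interface, ΣR_partial = 0.3932 K/W.
T_interface = T_in − Q·ΣR_partial = 1433 K − (2355)(0.3932) = 507 K

T = 507 K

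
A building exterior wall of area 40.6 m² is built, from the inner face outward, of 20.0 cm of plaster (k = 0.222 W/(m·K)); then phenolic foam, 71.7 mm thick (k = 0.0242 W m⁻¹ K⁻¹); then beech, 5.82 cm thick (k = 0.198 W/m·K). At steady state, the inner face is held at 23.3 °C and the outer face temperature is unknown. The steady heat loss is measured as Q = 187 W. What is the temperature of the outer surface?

Sum the resistances:
  R_plaster = L/(kA) = 0.200/(0.222·40.6) = 0.02219 K/W
  R_phenolic foam = L/(kA) = 0.0717/(0.0242·40.6) = 0.07298 K/W
  R_beech = L/(kA) = 0.0582/(0.198·40.6) = 0.007240 K/W
ΣR = 0.1024 K/W
ΔT = Q·ΣR = 187 × 0.1024 = 19.15 K
Heat flows outward, so T_out = T_in − ΔT = 23.3 − 19.15 = 4.15 °C

T_out = 4.15 °C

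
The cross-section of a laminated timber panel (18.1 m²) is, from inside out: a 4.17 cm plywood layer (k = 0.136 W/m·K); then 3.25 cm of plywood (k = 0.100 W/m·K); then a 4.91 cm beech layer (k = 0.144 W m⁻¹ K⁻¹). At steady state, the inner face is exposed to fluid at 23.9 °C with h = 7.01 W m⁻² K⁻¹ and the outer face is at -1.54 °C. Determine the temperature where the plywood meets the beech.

Series thermal resistances, inner to outer:
  R_conv,in = 1/(hA) = 1/(7.01·18.1) = 0.007881 K/W
  R_plywood = L/(kA) = 0.0417/(0.136·18.1) = 0.01694 K/W
  R_plywood = L/(kA) = 0.0325/(0.100·18.1) = 0.01796 K/W
  R_beech = L/(kA) = 0.0491/(0.144·18.1) = 0.01884 K/W
ΣR = 0.007881 + 0.01694 + 0.01796 + 0.01884 = 0.06162 K/W
Q = ΔT/ΣR = (23.9 °C − -1.54 °C)/0.06162 = 412.9 W
From the inner boundary to the plywood/beech interface, ΣR_partial = 0.04278 K/W.
T_interface = T_in − Q·ΣR_partial = 23.9 °C − (412.9)(0.04278) = 6.24 °C

T = 6.24 °C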